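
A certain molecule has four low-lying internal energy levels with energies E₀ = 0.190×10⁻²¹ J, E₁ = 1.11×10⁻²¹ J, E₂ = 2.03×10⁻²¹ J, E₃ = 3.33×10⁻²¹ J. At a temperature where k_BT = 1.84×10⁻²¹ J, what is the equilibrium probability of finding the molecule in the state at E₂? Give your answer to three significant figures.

Eᵢ/kT = 0.10326, 0.60326, 1.1033, 1.8098.
Z = Σ e^(−Eᵢ/kT) = e^(−0.10326) + e^(−0.60326) + e^(−1.1033) + e^(−1.8098) = 0.90189 + 0.54703 + 0.33177 + 0.16369 = 1.9444.
P₂ = e^(−E₂/kT) / Z = 0.33177/1.9444 = 0.171.

0.171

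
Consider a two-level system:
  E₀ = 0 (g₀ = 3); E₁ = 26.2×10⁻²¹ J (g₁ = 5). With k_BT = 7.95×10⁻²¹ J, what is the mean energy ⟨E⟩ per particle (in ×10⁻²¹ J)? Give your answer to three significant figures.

1.52 ×10⁻²¹ J

Eᵢ/kT = 0, 3.2956.
Z = Σ gᵢe^(−Eᵢ/kT) = 3·e^(−0) + 5·e^(−3.2956) = 3.0000 + 0.18523 = 3.1852.
⟨E⟩ = Σ Eᵢ gᵢe^(−Eᵢ/kT) / Z = (0·3.0000 + 26.2·0.18523) / 3.1852 = 1.52 ×10⁻²¹ J.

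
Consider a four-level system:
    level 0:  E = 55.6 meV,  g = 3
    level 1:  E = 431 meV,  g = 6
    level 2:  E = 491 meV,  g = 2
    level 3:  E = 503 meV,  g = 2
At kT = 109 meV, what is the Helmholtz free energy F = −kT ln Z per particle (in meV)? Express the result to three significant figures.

Eᵢ/kT = 0.51009, 3.9541, 4.5046, 4.6147.
Z = Σ gᵢe^(−Eᵢ/kT) = 3·e^(−0.51009) + 6·e^(−3.9541) + 2·e^(−4.5046) + 2·e^(−4.6147) = 1.8013 + 0.11506 + 0.022116 + 0.019810 = 1.9583.
F = −kT ln Z = −109 × ln(1.9583) = −109 × 0.67208 = -73.3 meV.

-73.3 meV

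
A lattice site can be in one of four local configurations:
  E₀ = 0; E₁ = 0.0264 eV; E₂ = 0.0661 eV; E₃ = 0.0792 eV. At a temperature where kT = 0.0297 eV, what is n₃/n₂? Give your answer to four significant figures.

0.6433

n₃/n₂ = exp[−(E₃−E₂)/kT] = exp(−(0.0131 eV)/(0.0297 eV)) = exp(-0.441077) = 0.6433.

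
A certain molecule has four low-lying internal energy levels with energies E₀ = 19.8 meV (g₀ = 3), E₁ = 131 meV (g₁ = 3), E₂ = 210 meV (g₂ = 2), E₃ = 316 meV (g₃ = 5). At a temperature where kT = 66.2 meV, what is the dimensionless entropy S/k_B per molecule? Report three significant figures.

Eᵢ/kT = 0.29909, 1.9789, 3.1722, 4.7734.
Z = Σ gᵢe^(−Eᵢ/kT) = 3·e^(−0.29909) + 3·e^(−1.9789) + 2·e^(−3.1722) + 5·e^(−4.7734) = 2.2245 + 0.41466 + 0.083823 + 0.042258 = 2.7652.
⟨E⟩ = Σ EᵢPᵢ = 46.768 meV.
S/k_B = ln Z + ⟨E⟩/kT = ln(2.7652) + 46.768/66.2 = 1.0171 + 0.70647 = 1.72.

1.72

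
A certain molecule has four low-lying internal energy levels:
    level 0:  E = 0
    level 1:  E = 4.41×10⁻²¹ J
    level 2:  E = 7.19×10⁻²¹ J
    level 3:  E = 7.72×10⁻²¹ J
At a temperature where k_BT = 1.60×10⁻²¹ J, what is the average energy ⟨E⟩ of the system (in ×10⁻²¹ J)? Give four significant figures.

0.3902 ×10⁻²¹ J

Eᵢ/kT = 0, 2.75625, 4.49375, 4.82500.
Z = Σ e^(−Eᵢ/kT) = e^(−0) + e^(−2.75625) + e^(−4.49375) + e^(−4.82500) = 1.00000 + 0.0635296 + 0.0111786 + 0.00802655 = 1.08273.
⟨E⟩ = Σ Eᵢ e^(−Eᵢ/kT) / Z = (0·1.00000 + 4.41·0.0635296 + 7.19·0.0111786 + 7.72·0.00802655) / 1.08273 = 0.3902 ×10⁻²¹ J.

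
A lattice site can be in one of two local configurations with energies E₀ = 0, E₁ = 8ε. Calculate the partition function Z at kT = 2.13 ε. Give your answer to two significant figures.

Z = 1.0

Eᵢ/kT = 0, 3.756.
Z = Σ e^(−Eᵢ/kT) = e^(−0) + e^(−3.756) = 1.000 + 0.02338 = 1.023.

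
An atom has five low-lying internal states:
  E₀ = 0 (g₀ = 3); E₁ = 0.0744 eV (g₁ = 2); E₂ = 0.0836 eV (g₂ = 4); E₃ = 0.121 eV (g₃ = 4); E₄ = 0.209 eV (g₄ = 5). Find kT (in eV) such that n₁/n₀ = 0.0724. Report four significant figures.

n₁/n₀ = (g₁/g₀) exp[−(E₁−E₀)/kT] = 0.0724.
⇒ (E₁−E₀)/kT = ln((2/3)/0.0724) = ln(9.20810) = 2.22008.
kT = 0.0744 eV / 2.22008 = 0.03351 eV.

0.03351 eV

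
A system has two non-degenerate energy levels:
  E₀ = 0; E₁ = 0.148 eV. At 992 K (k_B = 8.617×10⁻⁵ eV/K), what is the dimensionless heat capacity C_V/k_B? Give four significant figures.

k_BT = 8.617×10⁻⁵ × 992 K = 0.0854806 eV.
Eᵢ/kT = 0, 1.73139.
Z = Σ e^(−Eᵢ/kT) = e^(−0) + e^(−1.73139) = 1.00000 + 0.177038 = 1.17704.
⟨E⟩ = 0.0222606 eV, ⟨E²⟩ = 0.00329457 eV².
C_V/k_B = (⟨E²⟩ − ⟨E⟩²)/(kT)² = (0.00329457 − 0.000495534)/0.00730693 = 0.3831.

0.3831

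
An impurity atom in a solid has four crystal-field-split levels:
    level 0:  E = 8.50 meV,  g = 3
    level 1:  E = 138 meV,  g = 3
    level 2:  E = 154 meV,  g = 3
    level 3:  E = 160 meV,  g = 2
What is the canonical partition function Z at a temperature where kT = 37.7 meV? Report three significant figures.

Z = 2.55

Eᵢ/kT = 0.22546, 3.6605, 4.0849, 4.2440.
Z = Σ gᵢe^(−Eᵢ/kT) = 3·e^(−0.22546) + 3·e^(−3.6605) + 3·e^(−4.0849) + 2·e^(−4.2440) = 2.3944 + 0.077159 + 0.050474 + 0.028700 = 2.5507.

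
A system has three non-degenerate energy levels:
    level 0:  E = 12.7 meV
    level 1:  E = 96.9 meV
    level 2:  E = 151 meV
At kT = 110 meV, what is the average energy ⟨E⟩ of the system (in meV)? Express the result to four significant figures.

Eᵢ/kT = 0.115455, 0.880909, 1.37273.
Z = Σ e^(−Eᵢ/kT) = e^(−0.115455) + e^(−0.880909) + e^(−1.37273) = 0.890961 + 0.414406 + 0.253414 = 1.55878.
⟨E⟩ = Σ Eᵢ e^(−Eᵢ/kT) / Z = (12.7·0.890961 + 96.9·0.414406 + 151·0.253414) / 1.55878 = 57.57 meV.

57.57 meV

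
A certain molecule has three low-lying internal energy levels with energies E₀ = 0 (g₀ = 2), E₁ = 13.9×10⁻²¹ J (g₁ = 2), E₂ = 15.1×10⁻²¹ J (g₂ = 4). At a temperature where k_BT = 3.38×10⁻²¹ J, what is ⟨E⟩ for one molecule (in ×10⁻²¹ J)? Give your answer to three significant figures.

Eᵢ/kT = 0, 4.1124, 4.4675.
Z = Σ gᵢe^(−Eᵢ/kT) = 2·e^(−0) + 2·e^(−4.1124) + 4·e^(−4.4675) = 2.0000 + 0.032737 + 0.045904 = 2.0786.
⟨E⟩ = Σ Eᵢ gᵢe^(−Eᵢ/kT) / Z = (0·2.0000 + 13.9·0.032737 + 15.1·0.045904) / 2.0786 = 0.552 ×10⁻²¹ J.

0.552 ×10⁻²¹ J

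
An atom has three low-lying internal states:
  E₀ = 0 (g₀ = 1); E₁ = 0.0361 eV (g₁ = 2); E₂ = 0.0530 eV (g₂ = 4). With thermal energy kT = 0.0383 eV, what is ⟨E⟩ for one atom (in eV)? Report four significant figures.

Eᵢ/kT = 0, 0.942559, 1.38381.
Z = Σ gᵢe^(−Eᵢ/kT) = 1·e^(−0) + 2·e^(−0.942559) + 4·e^(−1.38381) = 1.00000 + 0.779259 + 1.00249 = 2.78175.
⟨E⟩ = Σ Eᵢ gᵢe^(−Eᵢ/kT) / Z = (0·1.00000 + 0.0361·0.779259 + 0.0530·1.00249) / 2.78175 = 0.02921 eV.

0.02921 eV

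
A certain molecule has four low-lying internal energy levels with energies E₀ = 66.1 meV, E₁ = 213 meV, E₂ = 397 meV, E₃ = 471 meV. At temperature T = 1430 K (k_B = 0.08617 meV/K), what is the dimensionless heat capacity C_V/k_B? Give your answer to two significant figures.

k_BT = 0.08617 × 1430 K = 123.2 meV.
Eᵢ/kT = 0.5365, 1.729, 3.222, 3.823.
Z = Σ e^(−Eᵢ/kT) = e^(−0.5365) + e^(−1.729) + e^(−3.222) + e^(−3.823) = 0.5848 + 0.1775 + 0.03988 + 0.02186 = 0.8240.
⟨E⟩ = 124.5 meV, ⟨E²⟩ = 26390 meV².
C_V/k_B = (⟨E²⟩ − ⟨E⟩²)/(kT)² = (26390 − 15500)/15180 = 0.72.

0.72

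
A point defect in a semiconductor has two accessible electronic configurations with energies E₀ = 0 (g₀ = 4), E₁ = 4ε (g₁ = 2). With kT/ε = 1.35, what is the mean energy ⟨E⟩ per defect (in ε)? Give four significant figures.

0.1007 ε

Eᵢ/kT = 0, 2.96296.
Z = Σ gᵢe^(−Eᵢ/kT) = 4·e^(−0) + 2·e^(−2.96296) = 4.00000 + 0.103332 = 4.10333.
⟨E⟩ = Σ Eᵢ gᵢe^(−Eᵢ/kT) / Z = (0·4.00000 + 4·0.103332) / 4.10333 = 0.1007 ε.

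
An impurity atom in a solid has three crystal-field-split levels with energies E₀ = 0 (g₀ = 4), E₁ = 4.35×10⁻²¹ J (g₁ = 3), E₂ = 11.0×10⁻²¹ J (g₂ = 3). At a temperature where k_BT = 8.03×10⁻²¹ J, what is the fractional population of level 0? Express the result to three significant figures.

Eᵢ/kT = 0, 0.54172, 1.3699.
Z = Σ gᵢe^(−Eᵢ/kT) = 4·e^(−0) + 3·e^(−0.54172) + 3·e^(−1.3699) = 4.0000 + 1.7452 + 0.76240 = 6.5076.
P₀ = g₀ e^(−E₀/kT) / Z = 4.0000/6.5076 = 0.615.

0.615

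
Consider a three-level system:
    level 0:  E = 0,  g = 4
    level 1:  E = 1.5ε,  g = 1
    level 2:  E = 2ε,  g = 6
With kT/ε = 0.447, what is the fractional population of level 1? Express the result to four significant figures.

0.008502

Eᵢ/kT = 0, 3.35570, 4.47427.
Z = Σ gᵢe^(−Eᵢ/kT) = 4·e^(−0) + 1·e^(−3.35570) + 6·e^(−4.47427) = 4.00000 + 0.0348849 + 0.0683912 = 4.10328.
P₁ = g₁ e^(−E₁/kT) / Z = 0.0348849/4.10328 = 0.008502.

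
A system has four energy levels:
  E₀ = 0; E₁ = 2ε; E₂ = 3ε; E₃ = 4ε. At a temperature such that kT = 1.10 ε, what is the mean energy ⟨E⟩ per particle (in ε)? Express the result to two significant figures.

Eᵢ/kT = 0, 1.818, 2.727, 3.636.
Z = Σ e^(−Eᵢ/kT) = e^(−0) + e^(−1.818) + e^(−2.727) + e^(−3.636) = 1.000 + 0.1624 + 0.06542 + 0.02636 = 1.254.
⟨E⟩ = Σ Eᵢ e^(−Eᵢ/kT) / Z = (0·1.000 + 2·0.1624 + 3·0.06542 + 4·0.02636) / 1.254 = 0.50 ε.

0.50 ε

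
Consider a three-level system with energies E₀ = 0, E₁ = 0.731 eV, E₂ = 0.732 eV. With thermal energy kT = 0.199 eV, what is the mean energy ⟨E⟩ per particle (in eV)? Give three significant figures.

Eᵢ/kT = 0, 3.6734, 3.6784.
Z = Σ e^(−Eᵢ/kT) = e^(−0) + e^(−3.6734) + e^(−3.6784) = 1.0000 + 0.025390 + 0.025263 = 1.0507.
⟨E⟩ = Σ Eᵢ e^(−Eᵢ/kT) / Z = (0·1.0000 + 0.731·0.025390 + 0.732·0.025263) / 1.0507 = 0.0353 eV.

0.0353 eV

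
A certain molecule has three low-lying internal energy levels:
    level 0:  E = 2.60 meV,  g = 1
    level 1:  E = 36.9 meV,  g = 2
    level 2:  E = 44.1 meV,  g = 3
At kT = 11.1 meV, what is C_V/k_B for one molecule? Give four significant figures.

1.383

Eᵢ/kT = 0.234234, 3.32432, 3.97297.
Z = Σ gᵢe^(−Eᵢ/kT) = 1·e^(−0.234234) + 2·e^(−3.32432) + 3·e^(−3.97297) = 0.791177 + 0.0719940 + 0.0564524 = 0.919623.
⟨E⟩ = 7.83276 meV, ⟨E²⟩ = 231.796 meV².
C_V/k_B = (⟨E²⟩ − ⟨E⟩²)/(kT)² = (231.796 − 61.3521)/123.210 = 1.383.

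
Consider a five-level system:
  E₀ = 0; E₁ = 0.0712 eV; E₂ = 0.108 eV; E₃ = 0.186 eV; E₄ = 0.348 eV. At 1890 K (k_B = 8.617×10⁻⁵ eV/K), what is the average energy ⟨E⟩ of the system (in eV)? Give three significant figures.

k_BT = 8.617×10⁻⁵ × 1890 K = 0.16286 eV.
Eᵢ/kT = 0, 0.43719, 0.66315, 1.1421, 2.1368.
Z = Σ e^(−Eᵢ/kT) = e^(−0) + e^(−0.43719) + e^(−0.66315) + e^(−1.1421) + e^(−2.1368) = 1.0000 + 0.64585 + 0.51523 + 0.31915 + 0.11803 = 2.5983.
⟨E⟩ = Σ Eᵢ e^(−Eᵢ/kT) / Z = (0·1.0000 + 0.0712·0.64585 + 0.108·0.51523 + 0.186·0.31915 + 0.348·0.11803) / 2.5983 = 0.0778 eV.

0.0778 eV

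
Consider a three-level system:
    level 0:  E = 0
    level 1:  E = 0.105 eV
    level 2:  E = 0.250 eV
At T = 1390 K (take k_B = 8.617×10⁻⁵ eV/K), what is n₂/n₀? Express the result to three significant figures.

k_BT = 8.617×10⁻⁵ × 1390 K = 0.11978 eV.
n₂/n₀ = exp[−(E₂−E₀)/kT] = exp(−(0.250 eV)/(0.11978 eV)) = exp(-2.0872) = 0.124.

0.124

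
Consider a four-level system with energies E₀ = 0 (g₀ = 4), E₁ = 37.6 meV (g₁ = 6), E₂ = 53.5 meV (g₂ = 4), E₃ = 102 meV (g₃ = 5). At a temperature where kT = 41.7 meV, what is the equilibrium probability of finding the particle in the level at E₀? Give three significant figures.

Eᵢ/kT = 0, 0.90168, 1.2830, 2.4460.
Z = Σ gᵢe^(−Eᵢ/kT) = 4·e^(−0) + 6·e^(−0.90168) + 4·e^(−1.2830) + 5·e^(−2.4460) = 4.0000 + 2.4353 + 1.1088 + 0.43320 = 7.9773.
P₀ = g₀ e^(−E₀/kT) / Z = 4.0000/7.9773 = 0.501.

0.501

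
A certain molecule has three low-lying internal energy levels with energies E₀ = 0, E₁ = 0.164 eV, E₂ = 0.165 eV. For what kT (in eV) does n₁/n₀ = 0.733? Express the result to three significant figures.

n₁/n₀ = exp[−(E₁−E₀)/kT] = 0.733.
⇒ (E₁−E₀)/kT = ln(1/0.733) = ln(1.3643) = 0.31064.
kT = 0.164 eV / 0.31064 = 0.528 eV.

0.528 eV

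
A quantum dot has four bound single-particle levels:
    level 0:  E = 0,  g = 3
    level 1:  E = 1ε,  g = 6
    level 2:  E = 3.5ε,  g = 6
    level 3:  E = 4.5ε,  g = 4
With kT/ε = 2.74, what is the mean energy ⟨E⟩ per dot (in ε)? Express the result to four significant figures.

1.405 ε

Eᵢ/kT = 0, 0.364964, 1.27737, 1.64234.
Z = Σ gᵢe^(−Eᵢ/kT) = 3·e^(−0) + 6·e^(−0.364964) + 6·e^(−1.27737) + 4·e^(−1.64234) = 3.00000 + 4.16533 + 1.67262 + 0.774107 = 9.61206.
⟨E⟩ = Σ Eᵢ gᵢe^(−Eᵢ/kT) / Z = (0·3.00000 + 1·4.16533 + 3.5·1.67262 + 4.5·0.774107) / 9.61206 = 1.405 ε.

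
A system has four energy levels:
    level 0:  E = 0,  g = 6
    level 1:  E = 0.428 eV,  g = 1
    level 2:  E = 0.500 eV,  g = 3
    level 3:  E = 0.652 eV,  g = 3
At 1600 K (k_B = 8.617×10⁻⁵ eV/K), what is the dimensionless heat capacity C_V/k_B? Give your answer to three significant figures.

0.329

k_BT = 8.617×10⁻⁵ × 1600 K = 0.13787 eV.
Eᵢ/kT = 0, 3.1044, 3.6266, 4.7291.
Z = Σ gᵢe^(−Eᵢ/kT) = 6·e^(−0) + 1·e^(−3.1044) + 3·e^(−3.6266) + 3·e^(−4.7291) = 6.0000 + 0.044851 + 0.079819 + 0.026503 = 6.1512.
⟨E⟩ = 0.012418 eV, ⟨E²⟩ = 0.0064113 eV².
C_V/k_B = (⟨E²⟩ − ⟨E⟩²)/(kT)² = (0.0064113 − 0.00015421)/0.019008 = 0.329.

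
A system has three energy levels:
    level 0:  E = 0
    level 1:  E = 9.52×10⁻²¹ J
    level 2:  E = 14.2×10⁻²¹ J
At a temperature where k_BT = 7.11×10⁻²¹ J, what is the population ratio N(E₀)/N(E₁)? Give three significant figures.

n₀/n₁ = exp[−(E₀−E₁)/kT] = exp(−(-9.52 ×10⁻²¹ J)/(7.11 ×10⁻²¹ J)) = exp(1.3390) = 3.82.

3.82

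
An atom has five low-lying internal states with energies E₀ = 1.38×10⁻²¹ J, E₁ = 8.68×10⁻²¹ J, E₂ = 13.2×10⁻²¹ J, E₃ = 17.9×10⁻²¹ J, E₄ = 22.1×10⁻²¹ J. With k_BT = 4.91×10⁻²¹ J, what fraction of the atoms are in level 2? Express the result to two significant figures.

Eᵢ/kT = 0.2811, 1.768, 2.688, 3.646, 4.501.
Z = Σ e^(−Eᵢ/kT) = e^(−0.2811) + e^(−1.768) + e^(−2.688) + e^(−3.646) + e^(−4.501) = 0.7550 + 0.1707 + 0.06802 + 0.02610 + 0.01110 = 1.031.
P₂ = e^(−E₂/kT) / Z = 0.06802/1.031 = 0.066.

0.066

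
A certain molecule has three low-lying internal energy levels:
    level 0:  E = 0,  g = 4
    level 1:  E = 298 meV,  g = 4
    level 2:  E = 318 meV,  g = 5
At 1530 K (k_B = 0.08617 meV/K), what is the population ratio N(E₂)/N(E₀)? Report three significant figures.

0.112

k_BT = 0.08617 × 1530 K = 131.84 meV.
n₂/n₀ = (g₂/g₀) exp[−(E₂−E₀)/kT] = (5/4) × exp(−(318 meV)/(131.84 meV)) = (5/4) × exp(-2.4120) = 0.112.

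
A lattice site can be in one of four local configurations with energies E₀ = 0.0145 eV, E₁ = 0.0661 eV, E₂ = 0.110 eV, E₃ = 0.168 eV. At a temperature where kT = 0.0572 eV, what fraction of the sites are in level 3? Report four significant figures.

0.04110

Eᵢ/kT = 0.253497, 1.15559, 1.92308, 2.93706.
Z = Σ e^(−Eᵢ/kT) = e^(−0.253497) + e^(−1.15559) + e^(−1.92308) + e^(−2.93706) = 0.776082 + 0.314872 + 0.146156 + 0.0530214 = 1.29013.
P₃ = e^(−E₃/kT) / Z = 0.0530214/1.29013 = 0.04110.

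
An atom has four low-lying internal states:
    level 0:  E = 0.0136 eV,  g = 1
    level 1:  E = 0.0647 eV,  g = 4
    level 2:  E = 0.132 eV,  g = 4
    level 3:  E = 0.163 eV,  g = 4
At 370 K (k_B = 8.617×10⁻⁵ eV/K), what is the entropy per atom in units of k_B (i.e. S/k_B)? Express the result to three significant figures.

k_BT = 8.617×10⁻⁵ × 370 K = 0.031883 eV.
Eᵢ/kT = 0.42656, 2.0293, 4.1401, 5.1124.
Z = Σ gᵢe^(−Eᵢ/kT) = 1·e^(−0.42656) + 4·e^(−2.0293) + 4·e^(−4.1401) + 4·e^(−5.1124) = 0.65275 + 0.52571 + 0.063685 + 0.024086 = 1.2662.
⟨E⟩ = Σ EᵢPᵢ = 0.043613 eV.
S/k_B = ln Z + ⟨E⟩/kT = ln(1.2662) + 0.043613/0.031883 = 0.23602 + 1.3679 = 1.60.

1.60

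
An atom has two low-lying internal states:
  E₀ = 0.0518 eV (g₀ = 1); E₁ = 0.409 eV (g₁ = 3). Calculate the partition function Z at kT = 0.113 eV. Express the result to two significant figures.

Z = 0.71

Eᵢ/kT = 0.4584, 3.619.
Z = Σ gᵢe^(−Eᵢ/kT) = 1·e^(−0.4584) + 3·e^(−3.619) = 0.6323 + 0.08043 = 0.7127.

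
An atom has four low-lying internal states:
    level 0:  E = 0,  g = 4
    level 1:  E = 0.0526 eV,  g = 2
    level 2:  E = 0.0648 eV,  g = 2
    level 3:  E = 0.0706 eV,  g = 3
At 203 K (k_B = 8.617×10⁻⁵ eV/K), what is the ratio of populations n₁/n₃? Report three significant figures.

1.87

k_BT = 8.617×10⁻⁵ × 203 K = 0.017493 eV.
n₁/n₃ = (g₁/g₃) exp[−(E₁−E₃)/kT] = (2/3) × exp(−(-0.0180 eV)/(0.017493 eV)) = (2/3) × exp(1.0290) = 1.87.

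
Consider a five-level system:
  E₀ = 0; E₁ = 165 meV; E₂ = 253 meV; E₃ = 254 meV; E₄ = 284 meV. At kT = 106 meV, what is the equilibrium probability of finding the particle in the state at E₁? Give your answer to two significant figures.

0.14

Eᵢ/kT = 0, 1.557, 2.387, 2.396, 2.679.
Z = Σ e^(−Eᵢ/kT) = e^(−0) + e^(−1.557) + e^(−2.387) + e^(−2.396) + e^(−2.679) = 1.000 + 0.2108 + 0.09190 + 0.09108 + 0.06863 = 1.462.
P₁ = e^(−E₁/kT) / Z = 0.2108/1.462 = 0.14.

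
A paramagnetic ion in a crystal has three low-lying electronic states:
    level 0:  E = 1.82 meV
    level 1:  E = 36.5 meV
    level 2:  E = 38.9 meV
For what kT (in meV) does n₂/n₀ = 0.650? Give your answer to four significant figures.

86.08 meV

n₂/n₀ = exp[−(E₂−E₀)/kT] = 0.650.
⇒ (E₂−E₀)/kT = ln(1/0.650) = ln(1.53846) = 0.430782.
kT = 37.08 meV / 0.430782 = 86.08 meV.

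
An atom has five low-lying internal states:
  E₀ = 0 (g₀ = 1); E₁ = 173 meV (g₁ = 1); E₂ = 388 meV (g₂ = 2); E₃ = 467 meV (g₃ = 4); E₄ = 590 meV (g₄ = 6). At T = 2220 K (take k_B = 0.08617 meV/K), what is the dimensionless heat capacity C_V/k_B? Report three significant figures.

k_BT = 0.08617 × 2220 K = 191.30 meV.
Eᵢ/kT = 0, 0.90434, 2.0282, 2.4412, 3.0842.
Z = Σ gᵢe^(−Eᵢ/kT) = 1·e^(−0) + 1·e^(−0.90434) + 2·e^(−2.0282) + 4·e^(−2.4412) + 6·e^(−3.0842) = 1.0000 + 0.40481 + 0.26314 + 0.34823 + 0.27460 = 2.2908.
⟨E⟩ = 216.85 meV, ⟨E²⟩ = 97461 meV².
C_V/k_B = (⟨E²⟩ − ⟨E⟩²)/(kT)² = (97461 − 47024)/36596 = 1.38.

1.38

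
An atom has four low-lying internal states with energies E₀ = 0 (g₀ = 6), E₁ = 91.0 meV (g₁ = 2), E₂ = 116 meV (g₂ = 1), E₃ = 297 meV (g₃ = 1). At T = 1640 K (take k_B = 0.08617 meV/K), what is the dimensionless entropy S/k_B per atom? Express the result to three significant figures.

k_BT = 0.08617 × 1640 K = 141.32 meV.
Eᵢ/kT = 0, 0.64393, 0.82083, 2.1016.
Z = Σ gᵢe^(−Eᵢ/kT) = 6·e^(−0) + 2·e^(−0.64393) + 1·e^(−0.82083) + 1·e^(−2.1016) = 6.0000 + 1.0504 + 0.44007 + 0.12226 = 7.6127.
⟨E⟩ = Σ EᵢPᵢ = 24.032 meV.
S/k_B = ln Z + ⟨E⟩/kT = ln(7.6127) + 24.032/141.32 = 2.0298 + 0.17005 = 2.20.

2.20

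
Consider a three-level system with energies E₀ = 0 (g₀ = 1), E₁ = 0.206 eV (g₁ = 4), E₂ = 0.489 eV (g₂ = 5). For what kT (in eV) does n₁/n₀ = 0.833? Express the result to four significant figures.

0.1313 eV

n₁/n₀ = (g₁/g₀) exp[−(E₁−E₀)/kT] = 0.833.
⇒ (E₁−E₀)/kT = ln((4/1)/0.833) = ln(4.80192) = 1.56902.
kT = 0.206 eV / 1.56902 = 0.1313 eV.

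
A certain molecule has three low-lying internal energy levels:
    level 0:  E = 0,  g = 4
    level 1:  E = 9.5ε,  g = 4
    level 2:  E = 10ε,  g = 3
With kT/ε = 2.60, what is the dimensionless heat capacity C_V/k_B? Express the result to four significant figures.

0.5367

Eᵢ/kT = 0, 3.65385, 3.84615.
Z = Σ gᵢe^(−Eᵢ/kT) = 4·e^(−0) + 4·e^(−3.65385) + 3·e^(−3.84615) = 4.00000 + 0.103565 + 0.0640855 = 4.16765.
⟨E⟩ = 0.389841 ε, ⟨E²⟩ = 3.78038 ε².
C_V/k_B = (⟨E²⟩ − ⟨E⟩²)/(kT)² = (3.78038 − 0.151976)/6.76000 = 0.5367.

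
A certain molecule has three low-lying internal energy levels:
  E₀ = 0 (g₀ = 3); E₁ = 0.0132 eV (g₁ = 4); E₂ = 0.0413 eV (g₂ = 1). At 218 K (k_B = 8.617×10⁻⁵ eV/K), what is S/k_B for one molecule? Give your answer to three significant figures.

1.95

k_BT = 8.617×10⁻⁵ × 218 K = 0.018785 eV.
Eᵢ/kT = 0, 0.70269, 2.1986.
Z = Σ gᵢe^(−Eᵢ/kT) = 3·e^(−0) + 4·e^(−0.70269) + 1·e^(−2.1986) = 3.0000 + 1.9810 + 0.11096 = 5.0920.
⟨E⟩ = Σ EᵢPᵢ = 0.0060353 eV.
S/k_B = ln Z + ⟨E⟩/kT = ln(5.0920) + 0.0060353/0.018785 = 1.6277 + 0.32128 = 1.95.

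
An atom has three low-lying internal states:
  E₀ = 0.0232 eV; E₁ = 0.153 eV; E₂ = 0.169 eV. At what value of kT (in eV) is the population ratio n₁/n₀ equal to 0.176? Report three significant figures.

n₁/n₀ = exp[−(E₁−E₀)/kT] = 0.176.
⇒ (E₁−E₀)/kT = ln(1/0.176) = ln(5.6818) = 1.7373.
kT = 0.1298 eV / 1.7373 = 0.0747 eV.

0.0747 eV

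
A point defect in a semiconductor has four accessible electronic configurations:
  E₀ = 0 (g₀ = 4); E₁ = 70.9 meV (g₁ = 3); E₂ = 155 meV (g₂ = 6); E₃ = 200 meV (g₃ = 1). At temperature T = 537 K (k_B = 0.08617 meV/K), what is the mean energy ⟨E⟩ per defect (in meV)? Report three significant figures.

16.7 meV

k_BT = 0.08617 × 537 K = 46.273 meV.
Eᵢ/kT = 0, 1.5322, 3.3497, 4.3222.
Z = Σ gᵢe^(−Eᵢ/kT) = 4·e^(−0) + 3·e^(−1.5322) + 6·e^(−3.3497) + 1·e^(−4.3222) = 4.0000 + 0.64818 + 0.21057 + 0.013271 = 4.8720.
⟨E⟩ = Σ Eᵢ gᵢe^(−Eᵢ/kT) / Z = (0·4.0000 + 70.9·0.64818 + 155·0.21057 + 200·0.013271) / 4.8720 = 16.7 meV.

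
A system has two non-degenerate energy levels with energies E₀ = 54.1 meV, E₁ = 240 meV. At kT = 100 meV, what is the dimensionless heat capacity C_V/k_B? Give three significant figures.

Eᵢ/kT = 0.54100, 2.4000.
Z = Σ e^(−Eᵢ/kT) = e^(−0.54100) + e^(−2.4000) = 0.58217 + 0.090718 = 0.67289.
⟨E⟩ = 79.163 meV, ⟨E²⟩ = 10298 meV².
C_V/k_B = (⟨E²⟩ − ⟨E⟩²)/(kT)² = (10298 − 6266.8)/10000 = 0.403.

0.403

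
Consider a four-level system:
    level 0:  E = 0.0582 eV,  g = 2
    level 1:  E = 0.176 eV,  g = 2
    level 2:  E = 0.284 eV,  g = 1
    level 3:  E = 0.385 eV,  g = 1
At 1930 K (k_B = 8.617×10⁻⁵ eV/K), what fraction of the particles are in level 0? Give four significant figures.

k_BT = 8.617×10⁻⁵ × 1930 K = 0.166308 eV.
Eᵢ/kT = 0.349953, 1.05828, 1.70767, 2.31498.
Z = Σ gᵢe^(−Eᵢ/kT) = 2·e^(−0.349953) + 2·e^(−1.05828) + 1·e^(−1.70767) + 1·e^(−2.31498) = 1.40944 + 0.694104 + 0.181288 + 0.0987682 = 2.38360.
P₀ = g₀ e^(−E₀/kT) / Z = 1.40944/2.38360 = 0.5913.

0.5913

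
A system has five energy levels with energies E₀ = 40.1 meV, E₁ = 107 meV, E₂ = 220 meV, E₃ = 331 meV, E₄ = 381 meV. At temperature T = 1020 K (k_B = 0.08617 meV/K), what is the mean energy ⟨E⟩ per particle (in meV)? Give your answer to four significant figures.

k_BT = 0.08617 × 1020 K = 87.8934 meV.
Eᵢ/kT = 0.456234, 1.21738, 2.50303, 3.76593, 4.33480.
Z = Σ e^(−Eᵢ/kT) = e^(−0.456234) + e^(−1.21738) + e^(−2.50303) + e^(−3.76593) + e^(−4.33480) = 0.633666 + 0.296005 + 0.0818367 + 0.0231461 + 0.0131045 = 1.04776.
⟨E⟩ = Σ Eᵢ e^(−Eᵢ/kT) / Z = (40.1·0.633666 + 107·0.296005 + 220·0.0818367 + 331·0.0231461 + 381·0.0131045) / 1.04776 = 83.74 meV.

83.74 meV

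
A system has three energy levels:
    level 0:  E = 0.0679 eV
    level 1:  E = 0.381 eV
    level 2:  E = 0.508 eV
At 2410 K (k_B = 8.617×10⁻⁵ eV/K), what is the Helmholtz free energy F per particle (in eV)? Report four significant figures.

k_BT = 8.617×10⁻⁵ × 2410 K = 0.207670 eV.
Eᵢ/kT = 0.326961, 1.83464, 2.44619.
Z = Σ e^(−Eᵢ/kT) = e^(−0.326961) + e^(−1.83464) + e^(−2.44619) = 0.721112 + 0.159671 + 0.0866230 = 0.967406.
F = −kT ln Z = −0.207670 × ln(0.967406) = −0.207670 × -0.0331370 = 0.006882 eV.

0.006882 eV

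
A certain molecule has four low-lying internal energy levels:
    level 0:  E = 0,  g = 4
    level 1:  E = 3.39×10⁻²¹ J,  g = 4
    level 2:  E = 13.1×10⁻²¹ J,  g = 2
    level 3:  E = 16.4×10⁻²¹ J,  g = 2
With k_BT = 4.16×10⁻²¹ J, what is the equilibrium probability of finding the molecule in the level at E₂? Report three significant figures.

Eᵢ/kT = 0, 0.81490, 3.1490, 3.9423.
Z = Σ gᵢe^(−Eᵢ/kT) = 4·e^(−0) + 4·e^(−0.81490) + 2·e^(−3.1490) + 2·e^(−3.9423) = 4.0000 + 1.7707 + 0.085790 + 0.038807 = 5.8953.
P₂ = g₂ e^(−E₂/kT) / Z = 0.085790/5.8953 = 0.0146.

0.0146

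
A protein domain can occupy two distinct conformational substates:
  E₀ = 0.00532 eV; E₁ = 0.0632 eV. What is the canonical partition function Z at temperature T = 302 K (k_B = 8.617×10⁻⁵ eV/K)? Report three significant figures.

k_BT = 8.617×10⁻⁵ × 302 K = 0.026023 eV.
Eᵢ/kT = 0.20443, 2.4286.
Z = Σ e^(−Eᵢ/kT) = e^(−0.20443) + e^(−2.4286) = 0.81511 + 0.088160 = 0.90327.

Z = 0.903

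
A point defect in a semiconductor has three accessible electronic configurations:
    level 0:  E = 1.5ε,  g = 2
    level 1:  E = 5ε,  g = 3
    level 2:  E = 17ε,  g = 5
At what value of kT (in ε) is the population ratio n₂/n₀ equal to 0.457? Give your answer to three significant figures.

9.12 ε

n₂/n₀ = (g₂/g₀) exp[−(E₂−E₀)/kT] = 0.457.
⇒ (E₂−E₀)/kT = ln((5/2)/0.457) = ln(5.4705) = 1.6994.
kT = 15.5ε / 1.6994 = 9.12 ε.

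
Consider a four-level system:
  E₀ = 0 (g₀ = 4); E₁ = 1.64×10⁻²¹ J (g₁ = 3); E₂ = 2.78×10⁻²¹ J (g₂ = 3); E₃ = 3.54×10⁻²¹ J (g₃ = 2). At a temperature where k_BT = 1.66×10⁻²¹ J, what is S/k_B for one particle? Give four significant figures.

2.209

Eᵢ/kT = 0, 0.987952, 1.67470, 2.13253.
Z = Σ gᵢe^(−Eᵢ/kT) = 4·e^(−0) + 3·e^(−0.987952) + 3·e^(−1.67470) + 2·e^(−2.13253) = 4.00000 + 1.11702 + 0.562093 + 0.237074 = 5.91619.
⟨E⟩ = Σ EᵢPᵢ = 0.715625 ×10⁻²¹ J.
S/k_B = ln Z + ⟨E⟩/kT = ln(5.91619) + 0.715625/1.66 = 1.77769 + 0.431099 = 2.209.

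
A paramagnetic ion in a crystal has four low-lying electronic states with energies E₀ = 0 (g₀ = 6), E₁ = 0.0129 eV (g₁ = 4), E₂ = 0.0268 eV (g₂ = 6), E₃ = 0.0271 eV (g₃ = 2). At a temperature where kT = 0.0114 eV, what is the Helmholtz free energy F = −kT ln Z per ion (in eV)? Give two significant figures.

Eᵢ/kT = 0, 1.132, 2.351, 2.377.
Z = Σ gᵢe^(−Eᵢ/kT) = 6·e^(−0) + 4·e^(−1.132) + 6·e^(−2.351) + 2·e^(−2.377) = 6.000 + 1.290 + 0.5716 + 0.1857 = 8.047.
F = −kT ln Z = −0.0114 × ln(8.047) = −0.0114 × 2.085 = -0.024 eV.

-0.024 eV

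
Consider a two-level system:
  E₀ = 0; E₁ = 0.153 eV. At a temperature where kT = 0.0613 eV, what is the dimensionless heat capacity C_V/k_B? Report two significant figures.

0.44

Eᵢ/kT = 0, 2.496.
Z = Σ e^(−Eᵢ/kT) = e^(−0) + e^(−2.496) = 1.000 + 0.08241 = 1.082.
⟨E⟩ = 0.01165 eV, ⟨E²⟩ = 0.001783 eV².
C_V/k_B = (⟨E²⟩ − ⟨E⟩²)/(kT)² = (0.001783 − 0.0001357)/0.003758 = 0.44.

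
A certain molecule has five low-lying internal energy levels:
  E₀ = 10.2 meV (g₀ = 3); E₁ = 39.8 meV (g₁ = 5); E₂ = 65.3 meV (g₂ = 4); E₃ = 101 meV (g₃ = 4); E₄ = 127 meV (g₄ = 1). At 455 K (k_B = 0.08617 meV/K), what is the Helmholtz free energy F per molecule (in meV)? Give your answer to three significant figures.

k_BT = 0.08617 × 455 K = 39.207 meV.
Eᵢ/kT = 0.26016, 1.0151, 1.6655, 2.5761, 3.2392.
Z = Σ gᵢe^(−Eᵢ/kT) = 3·e^(−0.26016) + 5·e^(−1.0151) + 4·e^(−1.6655) + 4·e^(−2.5761) + 1·e^(−3.2392) = 2.3128 + 1.8118 + 0.75638 + 0.30428 + 0.039195 = 5.2245.
F = −kT ln Z = −39.207 × ln(5.2245) = −39.207 × 1.6534 = -64.8 meV.

-64.8 meV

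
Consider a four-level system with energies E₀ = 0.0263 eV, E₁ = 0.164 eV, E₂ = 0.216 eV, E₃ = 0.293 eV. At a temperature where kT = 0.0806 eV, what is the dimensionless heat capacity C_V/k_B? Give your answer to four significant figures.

0.8604

Eᵢ/kT = 0.326303, 2.03474, 2.67990, 3.63524.
Z = Σ e^(−Eᵢ/kT) = e^(−0.326303) + e^(−2.03474) + e^(−2.67990) + e^(−3.63524) = 0.721587 + 0.130714 + 0.0685700 + 0.0263776 = 0.947249.
⟨E⟩ = 0.0664604 eV, ⟨E²⟩ = 0.0100063 eV².
C_V/k_B = (⟨E²⟩ − ⟨E⟩²)/(kT)² = (0.0100063 − 0.00441698)/0.00649636 = 0.8604.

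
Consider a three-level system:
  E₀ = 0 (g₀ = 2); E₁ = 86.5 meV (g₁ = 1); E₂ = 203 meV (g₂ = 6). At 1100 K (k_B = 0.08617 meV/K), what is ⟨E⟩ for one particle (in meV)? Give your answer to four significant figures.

k_BT = 0.08617 × 1100 K = 94.7870 meV.
Eᵢ/kT = 0, 0.912572, 2.14164.
Z = Σ gᵢe^(−Eᵢ/kT) = 2·e^(−0) + 1·e^(−0.912572) + 6·e^(−2.14164) = 2.00000 + 0.401490 + 0.704772 = 3.10626.
⟨E⟩ = Σ Eᵢ gᵢe^(−Eᵢ/kT) / Z = (0·2.00000 + 86.5·0.401490 + 203·0.704772) / 3.10626 = 57.24 meV.

57.24 meV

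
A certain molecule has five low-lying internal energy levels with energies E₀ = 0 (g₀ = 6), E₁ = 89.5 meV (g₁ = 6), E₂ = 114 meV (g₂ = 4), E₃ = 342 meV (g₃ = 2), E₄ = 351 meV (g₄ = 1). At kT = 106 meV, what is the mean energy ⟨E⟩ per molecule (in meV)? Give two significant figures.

42 meV

Eᵢ/kT = 0, 0.8443, 1.075, 3.226, 3.311.
Z = Σ gᵢe^(−Eᵢ/kT) = 6·e^(−0) + 6·e^(−0.8443) + 4·e^(−1.075) + 2·e^(−3.226) + 1·e^(−3.311) = 6.000 + 2.579 + 1.365 + 0.07943 + 0.03648 = 10.06.
⟨E⟩ = Σ Eᵢ gᵢe^(−Eᵢ/kT) / Z = (0·6.000 + 89.5·2.579 + 114·1.365 + 342·0.07943 + 351·0.03648) / 10.06 = 42 meV.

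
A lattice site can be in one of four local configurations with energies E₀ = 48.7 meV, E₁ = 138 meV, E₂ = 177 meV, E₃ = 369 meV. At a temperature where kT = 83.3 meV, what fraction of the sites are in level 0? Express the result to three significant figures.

Eᵢ/kT = 0.58463, 1.6567, 2.1248, 4.4298.
Z = Σ e^(−Eᵢ/kT) = e^(−0.58463) + e^(−1.6567) + e^(−2.1248) + e^(−4.4298) = 0.55731 + 0.19077 + 0.11946 + 0.011917 = 0.87946.
P₀ = e^(−E₀/kT) / Z = 0.55731/0.87946 = 0.634.

0.634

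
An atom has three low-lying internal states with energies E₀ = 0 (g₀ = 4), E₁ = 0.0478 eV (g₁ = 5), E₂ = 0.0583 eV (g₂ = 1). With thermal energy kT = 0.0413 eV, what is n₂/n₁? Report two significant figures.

0.16

n₂/n₁ = (g₂/g₁) exp[−(E₂−E₁)/kT] = (1/5) × exp(−(0.0105 eV)/(0.0413 eV)) = (1/5) × exp(-0.2542) = 0.16.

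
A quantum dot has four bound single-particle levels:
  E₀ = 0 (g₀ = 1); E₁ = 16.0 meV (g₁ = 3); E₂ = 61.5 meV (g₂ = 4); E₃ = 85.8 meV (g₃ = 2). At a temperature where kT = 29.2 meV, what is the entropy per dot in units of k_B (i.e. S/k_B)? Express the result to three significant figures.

1.89

Eᵢ/kT = 0, 0.54795, 2.1062, 2.9384.
Z = Σ gᵢe^(−Eᵢ/kT) = 1·e^(−0) + 3·e^(−0.54795) + 4·e^(−2.1062) + 2·e^(−2.9384) = 1.0000 + 1.7344 + 0.48680 + 0.10590 = 3.3271.
⟨E⟩ = Σ EᵢPᵢ = 20.070 meV.
S/k_B = ln Z + ⟨E⟩/kT = ln(3.3271) + 20.070/29.2 = 1.2021 + 0.68733 = 1.89.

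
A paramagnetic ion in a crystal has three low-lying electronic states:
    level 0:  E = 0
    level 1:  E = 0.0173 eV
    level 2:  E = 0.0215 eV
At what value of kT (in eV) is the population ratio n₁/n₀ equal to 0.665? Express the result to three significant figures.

n₁/n₀ = exp[−(E₁−E₀)/kT] = 0.665.
⇒ (E₁−E₀)/kT = ln(1/0.665) = ln(1.5038) = 0.40800.
kT = 0.0173 eV / 0.40800 = 0.0424 eV.

0.0424 eV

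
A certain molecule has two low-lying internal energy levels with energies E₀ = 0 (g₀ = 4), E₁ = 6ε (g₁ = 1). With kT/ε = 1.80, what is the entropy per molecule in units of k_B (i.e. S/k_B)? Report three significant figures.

Eᵢ/kT = 0, 3.3333.
Z = Σ gᵢe^(−Eᵢ/kT) = 4·e^(−0) + 1·e^(−3.3333) = 4.0000 + 0.035675 = 4.0357.
⟨E⟩ = Σ EᵢPᵢ = 0.053039 ε.
S/k_B = ln Z + ⟨E⟩/kT = ln(4.0357) + 0.053039/1.80 = 1.3952 + 0.029466 = 1.42.

1.42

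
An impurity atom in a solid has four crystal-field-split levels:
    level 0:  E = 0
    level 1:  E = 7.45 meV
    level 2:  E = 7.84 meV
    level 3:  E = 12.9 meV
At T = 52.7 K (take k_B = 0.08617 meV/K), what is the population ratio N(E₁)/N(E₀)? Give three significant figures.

0.194

k_BT = 0.08617 × 52.7 K = 4.5412 meV.
n₁/n₀ = exp[−(E₁−E₀)/kT] = exp(−(7.45 meV)/(4.5412 meV)) = exp(-1.6405) = 0.194.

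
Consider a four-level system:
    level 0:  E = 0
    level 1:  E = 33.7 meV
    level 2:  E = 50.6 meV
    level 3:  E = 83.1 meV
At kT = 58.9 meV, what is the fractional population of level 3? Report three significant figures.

Eᵢ/kT = 0, 0.57216, 0.85908, 1.4109.
Z = Σ e^(−Eᵢ/kT) = e^(−0) + e^(−0.57216) + e^(−0.85908) + e^(−1.4109) = 1.0000 + 0.56431 + 0.42355 + 0.24392 = 2.2318.
P₃ = e^(−E₃/kT) / Z = 0.24392/2.2318 = 0.109.

0.109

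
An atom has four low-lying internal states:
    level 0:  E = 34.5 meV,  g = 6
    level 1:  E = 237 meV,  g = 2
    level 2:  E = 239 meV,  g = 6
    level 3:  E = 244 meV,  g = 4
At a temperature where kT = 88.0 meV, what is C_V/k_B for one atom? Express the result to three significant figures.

0.741

Eᵢ/kT = 0.39205, 2.6932, 2.7159, 2.7727.
Z = Σ gᵢe^(−Eᵢ/kT) = 6·e^(−0.39205) + 2·e^(−2.6932) + 6·e^(−2.7159) + 4·e^(−2.7727) = 4.0540 + 0.13533 + 0.39687 + 0.24997 = 4.8362.
⟨E⟩ = 67.777 meV, ⟨E²⟩ = 10334 meV².
C_V/k_B = (⟨E²⟩ − ⟨E⟩²)/(kT)² = (10334 − 4593.7)/7744.0 = 0.741.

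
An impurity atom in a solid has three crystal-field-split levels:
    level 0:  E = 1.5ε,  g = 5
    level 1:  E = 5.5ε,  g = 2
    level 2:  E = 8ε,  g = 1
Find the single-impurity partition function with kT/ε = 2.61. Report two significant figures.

Z = 3.1

Eᵢ/kT = 0.5747, 2.107, 3.065.
Z = Σ gᵢe^(−Eᵢ/kT) = 5·e^(−0.5747) + 2·e^(−2.107) + 1·e^(−3.065) = 2.814 + 0.2432 + 0.04665 = 3.104.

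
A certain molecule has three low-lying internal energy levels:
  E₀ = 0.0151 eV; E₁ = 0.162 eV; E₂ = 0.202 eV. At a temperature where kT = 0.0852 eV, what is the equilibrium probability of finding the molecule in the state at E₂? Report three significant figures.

Eᵢ/kT = 0.17723, 1.9014, 2.3709.
Z = Σ e^(−Eᵢ/kT) = e^(−0.17723) + e^(−1.9014) + e^(−2.3709) = 0.83759 + 0.14936 + 0.093397 = 1.0803.
P₂ = e^(−E₂/kT) / Z = 0.093397/1.0803 = 0.0865.

0.0865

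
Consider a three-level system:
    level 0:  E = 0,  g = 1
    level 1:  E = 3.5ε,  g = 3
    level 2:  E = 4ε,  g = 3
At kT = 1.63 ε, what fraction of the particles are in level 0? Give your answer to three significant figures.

Eᵢ/kT = 0, 2.1472, 2.4540.
Z = Σ gᵢe^(−Eᵢ/kT) = 1·e^(−0) + 3·e^(−2.1472) + 3·e^(−2.4540) = 1.0000 + 0.35043 + 0.25785 = 1.6083.
P₀ = g₀ e^(−E₀/kT) / Z = 1.0000/1.6083 = 0.622.

0.622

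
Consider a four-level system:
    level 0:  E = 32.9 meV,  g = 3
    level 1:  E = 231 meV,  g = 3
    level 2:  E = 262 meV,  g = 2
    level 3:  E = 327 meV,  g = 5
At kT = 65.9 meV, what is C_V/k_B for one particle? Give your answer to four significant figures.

0.9115

Eᵢ/kT = 0.499241, 3.50531, 3.97572, 4.96206.
Z = Σ gᵢe^(−Eᵢ/kT) = 3·e^(−0.499241) + 3·e^(−3.50531) + 2·e^(−3.97572) + 5·e^(−4.96206) = 1.82097 + 0.0901124 + 0.0375316 + 0.0349925 = 1.98361.
⟨E⟩ = 51.4223 meV, ⟨E²⟩ = 6602.89 meV².
C_V/k_B = (⟨E²⟩ − ⟨E⟩²)/(kT)² = (6602.89 − 2644.25)/4342.81 = 0.9115.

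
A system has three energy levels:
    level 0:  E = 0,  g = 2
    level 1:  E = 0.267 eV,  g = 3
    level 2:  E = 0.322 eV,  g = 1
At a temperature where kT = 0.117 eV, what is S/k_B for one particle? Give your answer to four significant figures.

Eᵢ/kT = 0, 2.28205, 2.75214.
Z = Σ gᵢe^(−Eᵢ/kT) = 2·e^(−0) + 3·e^(−2.28205) + 1·e^(−2.75214) = 2.00000 + 0.306224 + 0.0637912 = 2.37002.
⟨E⟩ = Σ EᵢPᵢ = 0.0431653 eV.
S/k_B = ln Z + ⟨E⟩/kT = ln(2.37002) + 0.0431653/0.117 = 0.862898 + 0.368934 = 1.232.

1.232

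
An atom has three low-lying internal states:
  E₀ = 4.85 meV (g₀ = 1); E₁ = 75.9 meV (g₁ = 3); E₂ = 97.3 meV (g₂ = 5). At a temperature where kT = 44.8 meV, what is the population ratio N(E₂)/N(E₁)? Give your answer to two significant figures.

n₂/n₁ = (g₂/g₁) exp[−(E₂−E₁)/kT] = (5/3) × exp(−(21.4 meV)/(44.8 meV)) = (5/3) × exp(-0.4777) = 1.0.

1.0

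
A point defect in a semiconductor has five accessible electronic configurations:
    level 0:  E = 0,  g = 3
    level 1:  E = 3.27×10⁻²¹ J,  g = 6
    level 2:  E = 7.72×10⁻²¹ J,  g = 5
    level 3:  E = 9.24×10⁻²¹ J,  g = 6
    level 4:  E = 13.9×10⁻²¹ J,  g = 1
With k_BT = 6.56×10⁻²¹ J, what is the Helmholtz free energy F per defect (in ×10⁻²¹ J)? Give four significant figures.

-14.95 ×10⁻²¹ J

Eᵢ/kT = 0, 0.498476, 1.17683, 1.40854, 2.11890.
Z = Σ gᵢe^(−Eᵢ/kT) = 3·e^(−0) + 6·e^(−0.498476) + 5·e^(−1.17683) + 6·e^(−1.40854) + 1·e^(−2.11890) = 3.00000 + 3.64473 + 1.54127 + 1.46700 + 0.120164 = 9.77316.
F = −kT ln Z = −6.56 × ln(9.77316) = −6.56 × 2.27964 = -14.95 ×10⁻²¹ J.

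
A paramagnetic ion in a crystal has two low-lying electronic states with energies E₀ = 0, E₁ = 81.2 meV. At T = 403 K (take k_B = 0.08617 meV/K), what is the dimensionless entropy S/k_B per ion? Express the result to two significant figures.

k_BT = 0.08617 × 403 K = 34.73 meV.
Eᵢ/kT = 0, 2.338.
Z = Σ e^(−Eᵢ/kT) = e^(−0) + e^(−2.338) = 1.000 + 0.09652 = 1.097.
⟨E⟩ = Σ EᵢPᵢ = 7.144 meV.
S/k_B = ln Z + ⟨E⟩/kT = ln(1.097) + 7.144/34.73 = 0.09258 + 0.2057 = 0.30.

0.30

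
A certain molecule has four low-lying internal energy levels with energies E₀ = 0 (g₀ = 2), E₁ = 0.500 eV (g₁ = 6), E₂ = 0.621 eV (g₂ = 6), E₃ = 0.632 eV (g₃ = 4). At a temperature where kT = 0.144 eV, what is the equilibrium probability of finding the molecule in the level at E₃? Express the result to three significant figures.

0.0214

Eᵢ/kT = 0, 3.4722, 4.3125, 4.3889.
Z = Σ gᵢe^(−Eᵢ/kT) = 2·e^(−0) + 6·e^(−3.4722) + 6·e^(−4.3125) + 4·e^(−4.3889) = 2.0000 + 0.18629 + 0.080400 + 0.049658 = 2.3163.
P₃ = g₃ e^(−E₃/kT) / Z = 0.049658/2.3163 = 0.0214.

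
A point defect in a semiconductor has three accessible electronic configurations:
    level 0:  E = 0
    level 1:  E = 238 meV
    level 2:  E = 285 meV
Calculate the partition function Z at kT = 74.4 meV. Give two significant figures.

Z = 1.1

Eᵢ/kT = 0, 3.199, 3.831.
Z = Σ e^(−Eᵢ/kT) = e^(−0) + e^(−3.199) + e^(−3.831) = 1.000 + 0.04080 + 0.02169 = 1.062.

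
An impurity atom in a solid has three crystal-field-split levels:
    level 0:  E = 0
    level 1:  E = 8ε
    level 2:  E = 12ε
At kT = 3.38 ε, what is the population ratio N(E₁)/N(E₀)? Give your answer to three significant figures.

0.0938

n₁/n₀ = exp[−(E₁−E₀)/kT] = exp(−(8ε)/(3.38ε)) = exp(-2.3669) = 0.0938.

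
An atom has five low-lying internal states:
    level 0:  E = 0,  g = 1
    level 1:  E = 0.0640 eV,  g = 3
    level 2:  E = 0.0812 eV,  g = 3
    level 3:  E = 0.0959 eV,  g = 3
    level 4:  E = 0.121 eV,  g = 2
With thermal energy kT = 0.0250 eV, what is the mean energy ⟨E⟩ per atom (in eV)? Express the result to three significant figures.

Eᵢ/kT = 0, 2.5600, 3.2480, 3.8360, 4.8400.
Z = Σ gᵢe^(−Eᵢ/kT) = 1·e^(−0) + 3·e^(−2.5600) + 3·e^(−3.2480) + 3·e^(−3.8360) + 2·e^(−4.8400) = 1.0000 + 0.23191 + 0.11656 + 0.064739 + 0.015814 = 1.4290.
⟨E⟩ = Σ Eᵢ gᵢe^(−Eᵢ/kT) / Z = (0·1.0000 + 0.0640·0.23191 + 0.0812·0.11656 + 0.0959·0.064739 + 0.121·0.015814) / 1.4290 = 0.0227 eV.

0.0227 eV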